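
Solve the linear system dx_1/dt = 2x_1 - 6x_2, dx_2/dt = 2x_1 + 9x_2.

x_1(t) = -2c_1e^(5t) + 3c_2e^(6t), x_2(t) = c_1e^(5t) - 2c_2e^(6t)

Coefficient matrix A = [[2, -6], [2, 9]].
Characteristic polynomial det(A - λI) = λ^2 - 11λ + 30 = 0.
Eigenvalues λ = 5, 6.
For λ=5: (A-λI) row 1 is [-3, -6], so an eigenvector is (-2, 1).
For λ=6: (A-λI) row 1 is [-4, -6], so an eigenvector is (3, -2).
General solution: c_1e^(5t)(-2,1) + c_2e^(6t)(3,-2).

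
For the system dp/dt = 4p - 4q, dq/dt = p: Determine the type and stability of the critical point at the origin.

A = [[4,-4],[1,0]]; det(A-λI) = λ^2 - 4λ + 4.
repeated λ = 2 with a single eigenvector.

unstable improper node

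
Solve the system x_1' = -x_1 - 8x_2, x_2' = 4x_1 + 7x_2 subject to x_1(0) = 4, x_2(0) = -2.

Coefficient matrix A = [[-1, -8], [4, 7]].
Characteristic polynomial det(A - λI) = λ^2 - 6λ + 25 = 0.
Eigenvalues λ = 3 ± 4i (complex conjugate pair).
For λ=3+4i: an eigenvector is (1,0) - i(-1,1) = (1 + i, 0 - i).
A real fundamental pair from Re and Im of e^((3+4i)t)v: X_1 = e^(3t)(cos(4t)·(1,0) + sin(4t)·(-1,1)), X_2 = e^(3t)(sin(4t)·(1,0) - cos(4t)·(-1,1)).
General solution: c_1X_1 + c_2X_2.
Applying x_1(0)=4, x_2(0)=-2 gives c_1=2, c_2=2.

x_1(t) = 4e^(3t)cos(4t), x_2(t) = 2e^(3t)sin(4t) - 2e^(3t)cos(4t)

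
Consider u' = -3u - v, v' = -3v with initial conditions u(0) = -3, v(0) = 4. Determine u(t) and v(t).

Coefficient matrix A = [[-3, -1], [0, -3]].
Characteristic polynomial det(A - λI) = λ^2 + 6λ + 9 = 0.
Single eigenvalue λ = -3 with algebraic multiplicity 2.
Eigenvector v = (-1,0); generalized eigenvector w with (A-λI)w=v is (3,1).
General solution: e^(-3t)[C_1·v + C_2·(t·v + w)].
Applying u(0)=-3, v(0)=4 gives C_1=15, C_2=4.

u(t) = -4te^(-3t) - 3e^(-3t), v(t) = 4e^(-3t)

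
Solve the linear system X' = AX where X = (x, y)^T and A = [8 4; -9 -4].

Coefficient matrix A = [[8, 4], [-9, -4]].
Characteristic polynomial det(A - λI) = λ^2 - 4λ + 4 = 0.
Single eigenvalue λ = 2 with algebraic multiplicity 2.
Eigenvector v = (-2,3); generalized eigenvector w with (A-λI)w=v is (1,-2).
General solution: e^(2t)[C_1·v + C_2·(t·v + w)].

x(t) = -2C_1e^(2t) - 2C_2te^(2t) + C_2e^(2t), y(t) = 3C_1e^(2t) + 3C_2te^(2t) - 2C_2e^(2t)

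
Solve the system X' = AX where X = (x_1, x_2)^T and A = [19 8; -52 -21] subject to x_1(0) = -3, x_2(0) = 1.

Coefficient matrix A = [[19, 8], [-52, -21]].
Characteristic polynomial det(A - λI) = λ^2 + 2λ + 17 = 0.
Eigenvalues λ = -1 ± 4i (complex conjugate pair).
For λ=-1+4i: an eigenvector is (-1,2) - i(-1,3) = (-1 + i, 2 - 3i).
A real fundamental pair from Re and Im of e^((-1+4i)t)v: X_1 = e^(-t)(cos(4t)·(-1,2) + sin(4t)·(-1,3)), X_2 = e^(-t)(sin(4t)·(-1,2) - cos(4t)·(-1,3)).
General solution: c_1X_1 + c_2X_2.
Applying x_1(0)=-3, x_2(0)=1 gives c_1=8, c_2=5.

x_1(t) = -13e^(-t)sin(4t) - 3e^(-t)cos(4t), x_2(t) = 34e^(-t)sin(4t) + e^(-t)cos(4t)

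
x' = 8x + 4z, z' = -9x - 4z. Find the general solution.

Coefficient matrix A = [[8, 4], [-9, -4]].
Characteristic polynomial det(A - λI) = λ^2 - 4λ + 4 = 0.
Single eigenvalue λ = 2 with algebraic multiplicity 2.
Eigenvector v = (2,-3); generalized eigenvector w with (A-λI)w=v is (-1,2).
General solution: e^(2t)[K_1·v + K_2·(t·v + w)].

x(t) = 2K_1e^(2t) + 2K_2te^(2t) - K_2e^(2t), z(t) = -3K_1e^(2t) - 3K_2te^(2t) + 2K_2e^(2t)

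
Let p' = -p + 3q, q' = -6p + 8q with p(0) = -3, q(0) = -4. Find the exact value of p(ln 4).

A = [[-1,3],[-6,8]]; eigenvalues λ = 2, 5.
Eigenvectors: (-1,-1) for λ=2, (1,2) for λ=5.
From the initial condition, c_1 = 2, c_2 = -1.
p(ln 4) = (2)(4^2)(-1) + (-1)(4^5)(1) = -1056.

-1056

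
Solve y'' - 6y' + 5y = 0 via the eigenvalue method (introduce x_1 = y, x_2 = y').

y(t) = K_1e^(t) + K_2e^(5t)

Let x_1 = y, x_2 = y'. Then x_1' = x_2 and x_2' = -5x_1 + 6x_2.
A = [[0,1],[-5,6]]; det(A-λI) = λ^2 - 6λ + 5.
Eigenvalues λ = 1, 5 with eigenvectors (1,1), (1,5).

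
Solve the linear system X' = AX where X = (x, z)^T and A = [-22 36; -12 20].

Coefficient matrix A = [[-22, 36], [-12, 20]].
Characteristic polynomial det(A - λI) = λ^2 + 2λ - 8 = 0.
Eigenvalues λ = -4, 2.
For λ=-4: (A-λI) row 1 is [-18, 36], so an eigenvector is (2, 1).
For λ=2: (A-λI) row 1 is [-24, 36], so an eigenvector is (-3, -2).
General solution: c_1e^(-4t)(2,1) + c_2e^(2t)(-3,-2).

x(t) = 2c_1e^(-4t) - 3c_2e^(2t), z(t) = c_1e^(-4t) - 2c_2e^(2t)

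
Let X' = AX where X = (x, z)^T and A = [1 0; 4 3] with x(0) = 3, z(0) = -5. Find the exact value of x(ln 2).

6

A = [[1,0],[4,3]]; eigenvalues λ = 1, 3.
Eigenvectors: (-1,2) for λ=1, (0,1) for λ=3.
From the initial condition, c_1 = -3, c_2 = 1.
x(ln 2) = (-3)(2^1)(-1) + (1)(2^3)(0) = 6.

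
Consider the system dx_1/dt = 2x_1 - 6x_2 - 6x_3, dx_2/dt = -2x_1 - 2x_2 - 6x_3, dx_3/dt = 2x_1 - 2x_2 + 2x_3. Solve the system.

x_1(t) = K_1e^(2t) + K_2e^(-4t), x_2(t) = K_1e^(2t) + K_2e^(-4t) - K_3e^(4t), x_3(t) = -K_1e^(2t) + K_3e^(4t)

Coefficient matrix A = [[2, -6, -6], [-2, -2, -6], [2, -2, 2]].
det(A - λI) = 0 gives eigenvalues λ = 2, -4, 4.
For λ=2: eigenvector (1,1,-1).
For λ=-4: eigenvector (1,1,0).
For λ=4: eigenvector (0,-1,1).
General solution: K_1e^(2t)(1,1,-1) + K_2e^(-4t)(1,1,0) + K_3e^(4t)(0,-1,1).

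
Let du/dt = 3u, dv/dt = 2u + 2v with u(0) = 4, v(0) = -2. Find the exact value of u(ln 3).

108

A = [[3,0],[2,2]]; eigenvalues λ = 3, 2.
Eigenvectors: (-1,-2) for λ=3, (0,-1) for λ=2.
From the initial condition, c_1 = -4, c_2 = 10.
u(ln 3) = (-4)(3^3)(-1) + (10)(3^2)(0) = 108.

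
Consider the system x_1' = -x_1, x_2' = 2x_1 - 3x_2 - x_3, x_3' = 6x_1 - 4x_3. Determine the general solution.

x_1(t) = c_1e^(-t), x_2(t) = c_2e^(-4t) - c_3e^(-3t), x_3(t) = 2c_1e^(-t) + c_2e^(-4t)

Coefficient matrix A = [[-1, 0, 0], [2, -3, -1], [6, 0, -4]].
det(A - λI) = 0 gives eigenvalues λ = -1, -4, -3.
For λ=-1: eigenvector (1,0,2).
For λ=-4: eigenvector (0,1,1).
For λ=-3: eigenvector (0,-1,0).
General solution: c_1e^(-t)(1,0,2) + c_2e^(-4t)(0,1,1) + c_3e^(-3t)(0,-1,0).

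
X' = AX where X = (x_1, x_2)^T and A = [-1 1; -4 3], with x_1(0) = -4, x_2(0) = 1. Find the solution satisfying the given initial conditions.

x_1(t) = 9te^(t) - 4e^(t), x_2(t) = 18te^(t) + e^(t)

Coefficient matrix A = [[-1, 1], [-4, 3]].
Characteristic polynomial det(A - λI) = λ^2 - 2λ + 1 = 0.
Single eigenvalue λ = 1 with algebraic multiplicity 2.
Eigenvector v = (-1,-2); generalized eigenvector w with (A-λI)w=v is (-1,-3).
General solution: e^(t)[K_1·v + K_2·(t·v + w)].
Applying x_1(0)=-4, x_2(0)=1 gives K_1=13, K_2=-9.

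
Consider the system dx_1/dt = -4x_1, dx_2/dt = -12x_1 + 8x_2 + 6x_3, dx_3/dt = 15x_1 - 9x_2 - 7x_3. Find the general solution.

x_1(t) = K_1e^(-4t), x_2(t) = 3K_1e^(-4t) - 2K_2e^(-t) + K_3e^(2t), x_3(t) = -4K_1e^(-4t) + 3K_2e^(-t) - K_3e^(2t)

Coefficient matrix A = [[-4, 0, 0], [-12, 8, 6], [15, -9, -7]].
det(A - λI) = 0 gives eigenvalues λ = -4, -1, 2.
For λ=-4: eigenvector (1,3,-4).
For λ=-1: eigenvector (0,-2,3).
For λ=2: eigenvector (0,1,-1).
General solution: K_1e^(-4t)(1,3,-4) + K_2e^(-t)(0,-2,3) + K_3e^(2t)(0,1,-1).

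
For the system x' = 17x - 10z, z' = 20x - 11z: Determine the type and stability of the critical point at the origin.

unstable spiral

A = [[17,-10],[20,-11]]; det(A-λI) = λ^2 - 6λ + 13.
λ = 3 ± 2i: positive real part.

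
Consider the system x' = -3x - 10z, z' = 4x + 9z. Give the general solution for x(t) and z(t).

Coefficient matrix A = [[-3, -10], [4, 9]].
Characteristic polynomial det(A - λI) = λ^2 - 6λ + 13 = 0.
Eigenvalues λ = 3 ± 2i (complex conjugate pair).
For λ=3+2i: an eigenvector is (1,-1) - i(2,-1) = (1 - 2i, -1 + i).
A real fundamental pair from Re and Im of e^((3+2i)t)v: X_1 = e^(3t)(cos(2t)·(1,-1) + sin(2t)·(2,-1)), X_2 = e^(3t)(sin(2t)·(1,-1) - cos(2t)·(2,-1)).
General solution: C_1X_1 + C_2X_2.

x(t) = 2C_1e^(3t)sin(2t) + C_1e^(3t)cos(2t) + C_2e^(3t)sin(2t) - 2C_2e^(3t)cos(2t), z(t) = -C_1e^(3t)sin(2t) - C_1e^(3t)cos(2t) - C_2e^(3t)sin(2t) + C_2e^(3t)cos(2t)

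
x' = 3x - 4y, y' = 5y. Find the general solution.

x(t) = -K_1e^(3t) - 2K_2e^(5t), y(t) = K_2e^(5t)

Coefficient matrix A = [[3, -4], [0, 5]].
Characteristic polynomial det(A - λI) = λ^2 - 8λ + 15 = 0.
Eigenvalues λ = 3, 5.
For λ=3: (A-λI) row 1 is [0, -4], so an eigenvector is (-1, 0).
For λ=5: (A-λI) row 1 is [-2, -4], so an eigenvector is (-2, 1).
General solution: K_1e^(3t)(-1,0) + K_2e^(5t)(-2,1).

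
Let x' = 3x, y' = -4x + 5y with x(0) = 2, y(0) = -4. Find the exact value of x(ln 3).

A = [[3,0],[-4,5]]; eigenvalues λ = 5, 3.
Eigenvectors: (0,-1) for λ=5, (-1,-2) for λ=3.
From the initial condition, c_1 = 8, c_2 = -2.
x(ln 3) = (8)(3^5)(0) + (-2)(3^3)(-1) = 54.

54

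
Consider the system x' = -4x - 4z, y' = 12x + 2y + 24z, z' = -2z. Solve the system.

Coefficient matrix A = [[-4, 0, -4], [12, 2, 24], [0, 0, -2]].
det(A - λI) = 0 gives eigenvalues λ = -4, 2, -2.
For λ=-4: eigenvector (1,-2,0).
For λ=2: eigenvector (0,1,0).
For λ=-2: eigenvector (-2,0,1).
General solution: c_1e^(-4t)(1,-2,0) + c_2e^(2t)(0,1,0) + c_3e^(-2t)(-2,0,1).

x(t) = c_1e^(-4t) - 2c_3e^(-2t), y(t) = -2c_1e^(-4t) + c_2e^(2t), z(t) = c_3e^(-2t)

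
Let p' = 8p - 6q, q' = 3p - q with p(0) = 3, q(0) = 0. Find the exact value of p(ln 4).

A = [[8,-6],[3,-1]]; eigenvalues λ = 2, 5.
Eigenvectors: (1,1) for λ=2, (2,1) for λ=5.
From the initial condition, c_1 = -3, c_2 = 3.
p(ln 4) = (-3)(4^2)(1) + (3)(4^5)(2) = 6096.

6096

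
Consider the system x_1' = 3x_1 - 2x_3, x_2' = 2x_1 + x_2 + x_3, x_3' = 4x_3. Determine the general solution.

Coefficient matrix A = [[3, 0, -2], [2, 1, 1], [0, 0, 4]].
det(A - λI) = 0 gives eigenvalues λ = 3, 1, 4.
For λ=3: eigenvector (-1,-1,0).
For λ=1: eigenvector (0,-1,0).
For λ=4: eigenvector (-2,-1,1).
General solution: c_1e^(3t)(-1,-1,0) + c_2e^(t)(0,-1,0) + c_3e^(4t)(-2,-1,1).

x_1(t) = -c_1e^(3t) - 2c_3e^(4t), x_2(t) = -c_1e^(3t) - c_2e^(t) - c_3e^(4t), x_3(t) = c_3e^(4t)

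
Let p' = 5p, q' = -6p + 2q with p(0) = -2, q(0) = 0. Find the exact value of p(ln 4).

A = [[5,0],[-6,2]]; eigenvalues λ = 5, 2.
Eigenvectors: (1,-2) for λ=5, (0,1) for λ=2.
From the initial condition, c_1 = -2, c_2 = -4.
p(ln 4) = (-2)(4^5)(1) + (-4)(4^2)(0) = -2048.

-2048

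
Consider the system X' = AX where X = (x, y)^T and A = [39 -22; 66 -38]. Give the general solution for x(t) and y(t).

x(t) = C_1e^(-5t) - 2C_2e^(6t), y(t) = 2C_1e^(-5t) - 3C_2e^(6t)

Coefficient matrix A = [[39, -22], [66, -38]].
Characteristic polynomial det(A - λI) = λ^2 - λ - 30 = 0.
Eigenvalues λ = -5, 6.
For λ=-5: (A-λI) row 1 is [44, -22], so an eigenvector is (1, 2).
For λ=6: (A-λI) row 1 is [33, -22], so an eigenvector is (-2, -3).
General solution: C_1e^(-5t)(1,2) + C_2e^(6t)(-2,-3).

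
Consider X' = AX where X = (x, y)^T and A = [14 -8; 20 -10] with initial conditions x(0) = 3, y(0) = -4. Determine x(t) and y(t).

x(t) = 17e^(2t)sin(4t) + 3e^(2t)cos(4t), y(t) = 27e^(2t)sin(4t) - 4e^(2t)cos(4t)

Coefficient matrix A = [[14, -8], [20, -10]].
Characteristic polynomial det(A - λI) = λ^2 - 4λ + 20 = 0.
Eigenvalues λ = 2 ± 4i (complex conjugate pair).
For λ=2+4i: an eigenvector is (1,1) - i(1,2) = (1 - i, 1 - 2i).
A real fundamental pair from Re and Im of e^((2+4i)t)v: X_1 = e^(2t)(cos(4t)·(1,1) + sin(4t)·(1,2)), X_2 = e^(2t)(sin(4t)·(1,1) - cos(4t)·(1,2)).
General solution: C_1X_1 + C_2X_2.
Applying x(0)=3, y(0)=-4 gives C_1=10, C_2=7.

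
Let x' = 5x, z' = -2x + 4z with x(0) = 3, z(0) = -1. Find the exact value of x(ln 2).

96

A = [[5,0],[-2,4]]; eigenvalues λ = 5, 4.
Eigenvectors: (1,-2) for λ=5, (0,1) for λ=4.
From the initial condition, c_1 = 3, c_2 = 5.
x(ln 2) = (3)(2^5)(1) + (5)(2^4)(0) = 96.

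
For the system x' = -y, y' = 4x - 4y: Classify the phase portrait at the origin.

stable improper node

A = [[0,-1],[4,-4]]; det(A-λI) = λ^2 + 4λ + 4.
repeated λ = -2 with a single eigenvector.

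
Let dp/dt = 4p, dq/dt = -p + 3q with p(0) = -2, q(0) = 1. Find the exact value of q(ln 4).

448

A = [[4,0],[-1,3]]; eigenvalues λ = 4, 3.
Eigenvectors: (1,-1) for λ=4, (0,-1) for λ=3.
From the initial condition, c_1 = -2, c_2 = 1.
q(ln 4) = (-2)(4^4)(-1) + (1)(4^3)(-1) = 448.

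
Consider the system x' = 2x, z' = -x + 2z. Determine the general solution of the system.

Coefficient matrix A = [[2, 0], [-1, 2]].
Characteristic polynomial det(A - λI) = λ^2 - 4λ + 4 = 0.
Single eigenvalue λ = 2 with algebraic multiplicity 2.
Eigenvector v = (0,-1); generalized eigenvector w with (A-λI)w=v is (1,1).
General solution: e^(2t)[c_1·v + c_2·(t·v + w)].

x(t) = c_2e^(2t), z(t) = -c_1e^(2t) - c_2te^(2t) + c_2e^(2t)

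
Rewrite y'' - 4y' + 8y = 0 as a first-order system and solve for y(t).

Let x_1 = y, x_2 = y'. Then x_1' = x_2 and x_2' = -8x_1 + 4x_2.
A = [[0,1],[-8,4]]; det(A-λI) = λ^2 - 4λ + 8.
Eigenvalues λ = 2 ± 2i.

y(t) = C_1e^(2t)cos(2t) + C_2e^(2t)sin(2t)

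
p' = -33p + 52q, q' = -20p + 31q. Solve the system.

p(t) = -3c_1e^(-t)sin(4t) + 2c_1e^(-t)cos(4t) + 2c_2e^(-t)sin(4t) + 3c_2e^(-t)cos(4t), q(t) = -2c_1e^(-t)sin(4t) + c_1e^(-t)cos(4t) + c_2e^(-t)sin(4t) + 2c_2e^(-t)cos(4t)

Coefficient matrix A = [[-33, 52], [-20, 31]].
Characteristic polynomial det(A - λI) = λ^2 + 2λ + 17 = 0.
Eigenvalues λ = -1 ± 4i (complex conjugate pair).
For λ=-1+4i: an eigenvector is (2,1) - i(-3,-2) = (2 + 3i, 1 + 2i).
A real fundamental pair from Re and Im of e^((-1+4i)t)v: X_1 = e^(-t)(cos(4t)·(2,1) + sin(4t)·(-3,-2)), X_2 = e^(-t)(sin(4t)·(2,1) - cos(4t)·(-3,-2)).
General solution: c_1X_1 + c_2X_2.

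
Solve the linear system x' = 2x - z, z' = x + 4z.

x(t) = -K_1e^(3t) - K_2te^(3t) + 3K_2e^(3t), z(t) = K_1e^(3t) + K_2te^(3t) - 2K_2e^(3t)

Coefficient matrix A = [[2, -1], [1, 4]].
Characteristic polynomial det(A - λI) = λ^2 - 6λ + 9 = 0.
Single eigenvalue λ = 3 with algebraic multiplicity 2.
Eigenvector v = (-1,1); generalized eigenvector w with (A-λI)w=v is (3,-2).
General solution: e^(3t)[K_1·v + K_2·(t·v + w)].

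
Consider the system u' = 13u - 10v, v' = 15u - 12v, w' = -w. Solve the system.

u(t) = -2K_2e^(-2t) - K_3e^(3t), v(t) = -3K_2e^(-2t) - K_3e^(3t), w(t) = K_1e^(-t)

Coefficient matrix A = [[13, -10, 0], [15, -12, 0], [0, 0, -1]].
det(A - λI) = 0 gives eigenvalues λ = -1, -2, 3.
For λ=-1: eigenvector (0,0,1).
For λ=-2: eigenvector (-2,-3,0).
For λ=3: eigenvector (-1,-1,0).
General solution: K_1e^(-t)(0,0,1) + K_2e^(-2t)(-2,-3,0) + K_3e^(3t)(-1,-1,0).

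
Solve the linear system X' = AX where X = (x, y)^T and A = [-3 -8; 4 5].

Coefficient matrix A = [[-3, -8], [4, 5]].
Characteristic polynomial det(A - λI) = λ^2 - 2λ + 17 = 0.
Eigenvalues λ = 1 ± 4i (complex conjugate pair).
For λ=1+4i: an eigenvector is (1,-1) - i(1,0) = (1 - i, -1).
A real fundamental pair from Re and Im of e^((1+4i)t)v: X_1 = e^(t)(cos(4t)·(1,-1) + sin(4t)·(1,0)), X_2 = e^(t)(sin(4t)·(1,-1) - cos(4t)·(1,0)).
General solution: c_1X_1 + c_2X_2.

x(t) = c_1e^(t)sin(4t) + c_1e^(t)cos(4t) + c_2e^(t)sin(4t) - c_2e^(t)cos(4t), y(t) = -c_1e^(t)cos(4t) - c_2e^(t)sin(4t)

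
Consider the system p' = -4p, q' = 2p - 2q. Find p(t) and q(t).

Coefficient matrix A = [[-4, 0], [2, -2]].
Characteristic polynomial det(A - λI) = λ^2 + 6λ + 8 = 0.
Eigenvalues λ = -4, -2.
For λ=-4: (A-λI) row 2 is [2, 2], so an eigenvector is (1, -1).
For λ=-2: (A-λI) row 1 is [-2, 0], so an eigenvector is (0, -1).
General solution: c_1e^(-4t)(1,-1) + c_2e^(-2t)(0,-1).

p(t) = c_1e^(-4t), q(t) = -c_1e^(-4t) - c_2e^(-2t)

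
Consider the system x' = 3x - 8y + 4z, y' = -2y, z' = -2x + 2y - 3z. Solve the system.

x(t) = c_1e^(-t) + 2c_2e^(t), y(t) = c_3e^(-2t), z(t) = -c_1e^(-t) - c_2e^(t) + 2c_3e^(-2t)

Coefficient matrix A = [[3, -8, 4], [0, -2, 0], [-2, 2, -3]].
det(A - λI) = 0 gives eigenvalues λ = -1, 1, -2.
For λ=-1: eigenvector (1,0,-1).
For λ=1: eigenvector (2,0,-1).
For λ=-2: eigenvector (0,1,2).
General solution: c_1e^(-t)(1,0,-1) + c_2e^(t)(2,0,-1) + c_3e^(-2t)(0,1,2).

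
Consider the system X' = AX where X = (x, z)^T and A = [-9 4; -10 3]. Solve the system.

x(t) = c_1e^(-3t)sin(2t) + c_1e^(-3t)cos(2t) + c_2e^(-3t)sin(2t) - c_2e^(-3t)cos(2t), z(t) = c_1e^(-3t)sin(2t) + 2c_1e^(-3t)cos(2t) + 2c_2e^(-3t)sin(2t) - c_2e^(-3t)cos(2t)

Coefficient matrix A = [[-9, 4], [-10, 3]].
Characteristic polynomial det(A - λI) = λ^2 + 6λ + 13 = 0.
Eigenvalues λ = -3 ± 2i (complex conjugate pair).
For λ=-3+2i: an eigenvector is (1,2) - i(1,1) = (1 - i, 2 - i).
A real fundamental pair from Re and Im of e^((-3+2i)t)v: X_1 = e^(-3t)(cos(2t)·(1,2) + sin(2t)·(1,1)), X_2 = e^(-3t)(sin(2t)·(1,2) - cos(2t)·(1,1)).
General solution: c_1X_1 + c_2X_2.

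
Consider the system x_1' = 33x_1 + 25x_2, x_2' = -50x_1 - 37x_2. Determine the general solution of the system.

Coefficient matrix A = [[33, 25], [-50, -37]].
Characteristic polynomial det(A - λI) = λ^2 + 4λ + 29 = 0.
Eigenvalues λ = -2 ± 5i (complex conjugate pair).
For λ=-2+5i: an eigenvector is (-1,1) - i(-2,3) = (-1 + 2i, 1 - 3i).
A real fundamental pair from Re and Im of e^((-2+5i)t)v: X_1 = e^(-2t)(cos(5t)·(-1,1) + sin(5t)·(-2,3)), X_2 = e^(-2t)(sin(5t)·(-1,1) - cos(5t)·(-2,3)).
General solution: K_1X_1 + K_2X_2.

x_1(t) = -2K_1e^(-2t)sin(5t) - K_1e^(-2t)cos(5t) - K_2e^(-2t)sin(5t) + 2K_2e^(-2t)cos(5t), x_2(t) = 3K_1e^(-2t)sin(5t) + K_1e^(-2t)cos(5t) + K_2e^(-2t)sin(5t) - 3K_2e^(-2t)cos(5t)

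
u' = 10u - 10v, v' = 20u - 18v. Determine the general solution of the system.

u(t) = C_1e^(-4t)sin(2t) - 2C_1e^(-4t)cos(2t) - 2C_2e^(-4t)sin(2t) - C_2e^(-4t)cos(2t), v(t) = C_1e^(-4t)sin(2t) - 3C_1e^(-4t)cos(2t) - 3C_2e^(-4t)sin(2t) - C_2e^(-4t)cos(2t)

Coefficient matrix A = [[10, -10], [20, -18]].
Characteristic polynomial det(A - λI) = λ^2 + 8λ + 20 = 0.
Eigenvalues λ = -4 ± 2i (complex conjugate pair).
For λ=-4+2i: an eigenvector is (-2,-3) - i(1,1) = (-2 - i, -3 - i).
A real fundamental pair from Re and Im of e^((-4+2i)t)v: X_1 = e^(-4t)(cos(2t)·(-2,-3) + sin(2t)·(1,1)), X_2 = e^(-4t)(sin(2t)·(-2,-3) - cos(2t)·(1,1)).
General solution: C_1X_1 + C_2X_2.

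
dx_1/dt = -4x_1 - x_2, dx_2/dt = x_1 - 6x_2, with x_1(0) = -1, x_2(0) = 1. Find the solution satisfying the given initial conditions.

Coefficient matrix A = [[-4, -1], [1, -6]].
Characteristic polynomial det(A - λI) = λ^2 + 10λ + 25 = 0.
Single eigenvalue λ = -5 with algebraic multiplicity 2.
Eigenvector v = (-1,-1); generalized eigenvector w with (A-λI)w=v is (-2,-1).
General solution: e^(-5t)[C_1·v + C_2·(t·v + w)].
Applying x_1(0)=-1, x_2(0)=1 gives C_1=-3, C_2=2.

x_1(t) = -2te^(-5t) - e^(-5t), x_2(t) = -2te^(-5t) + e^(-5t)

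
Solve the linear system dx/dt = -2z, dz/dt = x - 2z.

x(t) = -c_1e^(-t)sin(t) + c_1e^(-t)cos(t) + c_2e^(-t)sin(t) + c_2e^(-t)cos(t), z(t) = c_1e^(-t)cos(t) + c_2e^(-t)sin(t)

Coefficient matrix A = [[0, -2], [1, -2]].
Characteristic polynomial det(A - λI) = λ^2 + 2λ + 2 = 0.
Eigenvalues λ = -1 ± i (complex conjugate pair).
For λ=-1+i: an eigenvector is (1,1) - i(-1,0) = (1 + i, 1).
A real fundamental pair from Re and Im of e^((-1+i)t)v: X_1 = e^(-t)(cos(t)·(1,1) + sin(t)·(-1,0)), X_2 = e^(-t)(sin(t)·(1,1) - cos(t)·(-1,0)).
General solution: c_1X_1 + c_2X_2.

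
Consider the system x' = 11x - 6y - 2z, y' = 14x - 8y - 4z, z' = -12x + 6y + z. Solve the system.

x(t) = c_1e^(-t) - 2c_2e^(4t) - c_3e^(t), y(t) = 2c_1e^(-t) - 3c_2e^(4t) - 2c_3e^(t), z(t) = 2c_2e^(4t) + c_3e^(t)

Coefficient matrix A = [[11, -6, -2], [14, -8, -4], [-12, 6, 1]].
det(A - λI) = 0 gives eigenvalues λ = -1, 4, 1.
For λ=-1: eigenvector (1,2,0).
For λ=4: eigenvector (-2,-3,2).
For λ=1: eigenvector (-1,-2,1).
General solution: c_1e^(-t)(1,2,0) + c_2e^(4t)(-2,-3,2) + c_3e^(t)(-1,-2,1).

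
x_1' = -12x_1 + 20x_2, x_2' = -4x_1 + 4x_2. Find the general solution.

x_1(t) = 2C_1e^(-4t)sin(4t) - C_1e^(-4t)cos(4t) - C_2e^(-4t)sin(4t) - 2C_2e^(-4t)cos(4t), x_2(t) = C_1e^(-4t)sin(4t) - C_2e^(-4t)cos(4t)

Coefficient matrix A = [[-12, 20], [-4, 4]].
Characteristic polynomial det(A - λI) = λ^2 + 8λ + 32 = 0.
Eigenvalues λ = -4 ± 4i (complex conjugate pair).
For λ=-4+4i: an eigenvector is (-1,0) - i(2,1) = (-1 - 2i, 0 - i).
A real fundamental pair from Re and Im of e^((-4+4i)t)v: X_1 = e^(-4t)(cos(4t)·(-1,0) + sin(4t)·(2,1)), X_2 = e^(-4t)(sin(4t)·(-1,0) - cos(4t)·(2,1)).
General solution: C_1X_1 + C_2X_2.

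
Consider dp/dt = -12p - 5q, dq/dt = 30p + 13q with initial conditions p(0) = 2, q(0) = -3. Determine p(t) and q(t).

Coefficient matrix A = [[-12, -5], [30, 13]].
Characteristic polynomial det(A - λI) = λ^2 - λ - 6 = 0.
Eigenvalues λ = 3, -2.
For λ=3: (A-λI) row 1 is [-15, -5], so an eigenvector is (1, -3).
For λ=-2: (A-λI) row 1 is [-10, -5], so an eigenvector is (-1, 2).
General solution: c_1e^(3t)(1,-3) + c_2e^(-2t)(-1,2).
Applying p(0)=2, q(0)=-3 gives c_1=-1, c_2=-3.

p(t) = -e^(3t) + 3e^(-2t), q(t) = 3e^(3t) - 6e^(-2t)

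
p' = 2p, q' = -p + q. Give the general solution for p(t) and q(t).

p(t) = -c_2e^(2t), q(t) = c_1e^(t) + c_2e^(2t)

Coefficient matrix A = [[2, 0], [-1, 1]].
Characteristic polynomial det(A - λI) = λ^2 - 3λ + 2 = 0.
Eigenvalues λ = 1, 2.
For λ=1: (A-λI) row 1 is [1, 0], so an eigenvector is (0, 1).
For λ=2: (A-λI) row 2 is [-1, -1], so an eigenvector is (-1, 1).
General solution: c_1e^(t)(0,1) + c_2e^(2t)(-1,1).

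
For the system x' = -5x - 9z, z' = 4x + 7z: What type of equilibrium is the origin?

unstable improper node

A = [[-5,-9],[4,7]]; det(A-λI) = λ^2 - 2λ + 1.
repeated λ = 1 with a single eigenvector.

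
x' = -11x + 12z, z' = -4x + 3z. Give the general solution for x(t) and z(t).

Coefficient matrix A = [[-11, 12], [-4, 3]].
Characteristic polynomial det(A - λI) = λ^2 + 8λ + 15 = 0.
Eigenvalues λ = -3, -5.
For λ=-3: (A-λI) row 1 is [-8, 12], so an eigenvector is (-3, -2).
For λ=-5: (A-λI) row 1 is [-6, 12], so an eigenvector is (2, 1).
General solution: C_1e^(-3t)(-3,-2) + C_2e^(-5t)(2,1).

x(t) = -3C_1e^(-3t) + 2C_2e^(-5t), z(t) = -2C_1e^(-3t) + C_2e^(-5t)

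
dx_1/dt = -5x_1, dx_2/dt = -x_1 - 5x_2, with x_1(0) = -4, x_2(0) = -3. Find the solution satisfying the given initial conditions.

Coefficient matrix A = [[-5, 0], [-1, -5]].
Characteristic polynomial det(A - λI) = λ^2 + 10λ + 25 = 0.
Single eigenvalue λ = -5 with algebraic multiplicity 2.
Eigenvector v = (0,1); generalized eigenvector w with (A-λI)w=v is (-1,1).
General solution: e^(-5t)[K_1·v + K_2·(t·v + w)].
Applying x_1(0)=-4, x_2(0)=-3 gives K_1=-7, K_2=4.

x_1(t) = -4e^(-5t), x_2(t) = 4te^(-5t) - 3e^(-5t)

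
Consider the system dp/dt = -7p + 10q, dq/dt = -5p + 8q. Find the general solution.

Coefficient matrix A = [[-7, 10], [-5, 8]].
Characteristic polynomial det(A - λI) = λ^2 - λ - 6 = 0.
Eigenvalues λ = 3, -2.
For λ=3: (A-λI) row 1 is [-10, 10], so an eigenvector is (-1, -1).
For λ=-2: (A-λI) row 1 is [-5, 10], so an eigenvector is (2, 1).
General solution: C_1e^(3t)(-1,-1) + C_2e^(-2t)(2,1).

p(t) = -C_1e^(3t) + 2C_2e^(-2t), q(t) = -C_1e^(3t) + C_2e^(-2t)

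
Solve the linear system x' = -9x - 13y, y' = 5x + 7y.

Coefficient matrix A = [[-9, -13], [5, 7]].
Characteristic polynomial det(A - λI) = λ^2 + 2λ + 2 = 0.
Eigenvalues λ = -1 ± i (complex conjugate pair).
For λ=-1+i: an eigenvector is (-2,1) - i(3,-2) = (-2 - 3i, 1 + 2i).
A real fundamental pair from Re and Im of e^((-1+i)t)v: X_1 = e^(-t)(cos(t)·(-2,1) + sin(t)·(3,-2)), X_2 = e^(-t)(sin(t)·(-2,1) - cos(t)·(3,-2)).
General solution: c_1X_1 + c_2X_2.

x(t) = 3c_1e^(-t)sin(t) - 2c_1e^(-t)cos(t) - 2c_2e^(-t)sin(t) - 3c_2e^(-t)cos(t), y(t) = -2c_1e^(-t)sin(t) + c_1e^(-t)cos(t) + c_2e^(-t)sin(t) + 2c_2e^(-t)cos(t)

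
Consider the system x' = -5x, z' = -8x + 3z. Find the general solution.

Coefficient matrix A = [[-5, 0], [-8, 3]].
Characteristic polynomial det(A - λI) = λ^2 + 2λ - 15 = 0.
Eigenvalues λ = 3, -5.
For λ=3: (A-λI) row 1 is [-8, 0], so an eigenvector is (0, 1).
For λ=-5: (A-λI) row 2 is [-8, 8], so an eigenvector is (-1, -1).
General solution: c_1e^(3t)(0,1) + c_2e^(-5t)(-1,-1).

x(t) = -c_2e^(-5t), z(t) = c_1e^(3t) - c_2e^(-5t)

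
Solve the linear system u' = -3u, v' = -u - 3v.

Coefficient matrix A = [[-3, 0], [-1, -3]].
Characteristic polynomial det(A - λI) = λ^2 + 6λ + 9 = 0.
Single eigenvalue λ = -3 with algebraic multiplicity 2.
Eigenvector v = (0,-1); generalized eigenvector w with (A-λI)w=v is (1,-3).
General solution: e^(-3t)[K_1·v + K_2·(t·v + w)].

u(t) = K_2e^(-3t), v(t) = -K_1e^(-3t) - K_2te^(-3t) - 3K_2e^(-3t)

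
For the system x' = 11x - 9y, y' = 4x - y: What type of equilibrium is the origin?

unstable improper node

A = [[11,-9],[4,-1]]; det(A-λI) = λ^2 - 10λ + 25.
repeated λ = 5 with a single eigenvector.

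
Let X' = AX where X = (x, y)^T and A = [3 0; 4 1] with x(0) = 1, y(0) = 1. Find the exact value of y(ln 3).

51

A = [[3,0],[4,1]]; eigenvalues λ = 1, 3.
Eigenvectors: (0,1) for λ=1, (1,2) for λ=3.
From the initial condition, c_1 = -1, c_2 = 1.
y(ln 3) = (-1)(3^1)(1) + (1)(3^3)(2) = 51.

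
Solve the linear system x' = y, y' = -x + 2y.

Coefficient matrix A = [[0, 1], [-1, 2]].
Characteristic polynomial det(A - λI) = λ^2 - 2λ + 1 = 0.
Single eigenvalue λ = 1 with algebraic multiplicity 2.
Eigenvector v = (-1,-1); generalized eigenvector w with (A-λI)w=v is (-1,-2).
General solution: e^(t)[K_1·v + K_2·(t·v + w)].

x(t) = -K_1e^(t) - K_2te^(t) - K_2e^(t), y(t) = -K_1e^(t) - K_2te^(t) - 2K_2e^(t)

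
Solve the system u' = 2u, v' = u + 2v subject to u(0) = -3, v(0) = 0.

Coefficient matrix A = [[2, 0], [1, 2]].
Characteristic polynomial det(A - λI) = λ^2 - 4λ + 4 = 0.
Single eigenvalue λ = 2 with algebraic multiplicity 2.
Eigenvector v = (0,-1); generalized eigenvector w with (A-λI)w=v is (-1,2).
General solution: e^(2t)[C_1·v + C_2·(t·v + w)].
Applying u(0)=-3, v(0)=0 gives C_1=6, C_2=3.

u(t) = -3e^(2t), v(t) = -3te^(2t)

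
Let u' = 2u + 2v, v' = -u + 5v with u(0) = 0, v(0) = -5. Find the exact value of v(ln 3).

-675

A = [[2,2],[-1,5]]; eigenvalues λ = 3, 4.
Eigenvectors: (-2,-1) for λ=3, (-1,-1) for λ=4.
From the initial condition, c_1 = -5, c_2 = 10.
v(ln 3) = (-5)(3^3)(-1) + (10)(3^4)(-1) = -675.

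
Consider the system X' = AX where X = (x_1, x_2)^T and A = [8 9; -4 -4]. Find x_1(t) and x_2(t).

x_1(t) = 3c_1e^(2t) + 3c_2te^(2t) + 2c_2e^(2t), x_2(t) = -2c_1e^(2t) - 2c_2te^(2t) - c_2e^(2t)

Coefficient matrix A = [[8, 9], [-4, -4]].
Characteristic polynomial det(A - λI) = λ^2 - 4λ + 4 = 0.
Single eigenvalue λ = 2 with algebraic multiplicity 2.
Eigenvector v = (3,-2); generalized eigenvector w with (A-λI)w=v is (2,-1).
General solution: e^(2t)[c_1·v + c_2·(t·v + w)].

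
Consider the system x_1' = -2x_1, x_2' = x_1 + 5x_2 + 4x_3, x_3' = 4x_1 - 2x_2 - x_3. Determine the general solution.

Coefficient matrix A = [[-2, 0, 0], [1, 5, 4], [4, -2, -1]].
det(A - λI) = 0 gives eigenvalues λ = -2, 3, 1.
For λ=-2: eigenvector (1,1,-2).
For λ=3: eigenvector (0,2,-1).
For λ=1: eigenvector (0,1,-1).
General solution: C_1e^(-2t)(1,1,-2) + C_2e^(3t)(0,2,-1) + C_3e^(t)(0,1,-1).

x_1(t) = C_1e^(-2t), x_2(t) = C_1e^(-2t) + 2C_2e^(3t) + C_3e^(t), x_3(t) = -2C_1e^(-2t) - C_2e^(3t) - C_3e^(t)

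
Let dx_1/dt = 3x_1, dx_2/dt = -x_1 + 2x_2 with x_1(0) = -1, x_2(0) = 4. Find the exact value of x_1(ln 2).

-8

A = [[3,0],[-1,2]]; eigenvalues λ = 3, 2.
Eigenvectors: (1,-1) for λ=3, (0,-1) for λ=2.
From the initial condition, c_1 = -1, c_2 = -3.
x_1(ln 2) = (-1)(2^3)(1) + (-3)(2^2)(0) = -8.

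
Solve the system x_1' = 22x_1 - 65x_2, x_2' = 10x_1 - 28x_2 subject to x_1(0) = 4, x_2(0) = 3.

Coefficient matrix A = [[22, -65], [10, -28]].
Characteristic polynomial det(A - λI) = λ^2 + 6λ + 34 = 0.
Eigenvalues λ = -3 ± 5i (complex conjugate pair).
For λ=-3+5i: an eigenvector is (-3,-1) - i(-2,-1) = (-3 + 2i, -1 + i).
A real fundamental pair from Re and Im of e^((-3+5i)t)v: X_1 = e^(-3t)(cos(5t)·(-3,-1) + sin(5t)·(-2,-1)), X_2 = e^(-3t)(sin(5t)·(-3,-1) - cos(5t)·(-2,-1)).
General solution: C_1X_1 + C_2X_2.
Applying x_1(0)=4, x_2(0)=3 gives C_1=2, C_2=5.

x_1(t) = -19e^(-3t)sin(5t) + 4e^(-3t)cos(5t), x_2(t) = -7e^(-3t)sin(5t) + 3e^(-3t)cos(5t)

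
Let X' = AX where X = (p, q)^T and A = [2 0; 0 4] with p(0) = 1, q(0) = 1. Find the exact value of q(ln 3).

81

A = [[2,0],[0,4]]; eigenvalues λ = 4, 2.
Eigenvectors: (0,1) for λ=4, (-1,0) for λ=2.
From the initial condition, c_1 = 1, c_2 = -1.
q(ln 3) = (1)(3^4)(1) + (-1)(3^2)(0) = 81.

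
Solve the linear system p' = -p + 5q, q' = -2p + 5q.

p(t) = -2c_1e^(2t)sin(t) - c_1e^(2t)cos(t) - c_2e^(2t)sin(t) + 2c_2e^(2t)cos(t), q(t) = -c_1e^(2t)sin(t) - c_1e^(2t)cos(t) - c_2e^(2t)sin(t) + c_2e^(2t)cos(t)

Coefficient matrix A = [[-1, 5], [-2, 5]].
Characteristic polynomial det(A - λI) = λ^2 - 4λ + 5 = 0.
Eigenvalues λ = 2 ± i (complex conjugate pair).
For λ=2+i: an eigenvector is (-1,-1) - i(-2,-1) = (-1 + 2i, -1 + i).
A real fundamental pair from Re and Im of e^((2+i)t)v: X_1 = e^(2t)(cos(t)·(-1,-1) + sin(t)·(-2,-1)), X_2 = e^(2t)(sin(t)·(-1,-1) - cos(t)·(-2,-1)).
General solution: c_1X_1 + c_2X_2.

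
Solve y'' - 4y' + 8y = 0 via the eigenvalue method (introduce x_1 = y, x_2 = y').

Let x_1 = y, x_2 = y'. Then x_1' = x_2 and x_2' = -8x_1 + 4x_2.
A = [[0,1],[-8,4]]; det(A-λI) = λ^2 - 4λ + 8.
Eigenvalues λ = 2 ± 2i.

y(t) = C_1e^(2t)cos(2t) + C_2e^(2t)sin(2t)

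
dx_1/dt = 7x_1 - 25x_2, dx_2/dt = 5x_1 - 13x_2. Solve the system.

Coefficient matrix A = [[7, -25], [5, -13]].
Characteristic polynomial det(A - λI) = λ^2 + 6λ + 34 = 0.
Eigenvalues λ = -3 ± 5i (complex conjugate pair).
For λ=-3+5i: an eigenvector is (-1,0) - i(-2,-1) = (-1 + 2i, 0 + i).
A real fundamental pair from Re and Im of e^((-3+5i)t)v: X_1 = e^(-3t)(cos(5t)·(-1,0) + sin(5t)·(-2,-1)), X_2 = e^(-3t)(sin(5t)·(-1,0) - cos(5t)·(-2,-1)).
General solution: c_1X_1 + c_2X_2.

x_1(t) = -2c_1e^(-3t)sin(5t) - c_1e^(-3t)cos(5t) - c_2e^(-3t)sin(5t) + 2c_2e^(-3t)cos(5t), x_2(t) = -c_1e^(-3t)sin(5t) + c_2e^(-3t)cos(5t)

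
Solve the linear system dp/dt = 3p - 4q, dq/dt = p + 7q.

p(t) = -2c_1e^(5t) - 2c_2te^(5t) + c_2e^(5t), q(t) = c_1e^(5t) + c_2te^(5t)

Coefficient matrix A = [[3, -4], [1, 7]].
Characteristic polynomial det(A - λI) = λ^2 - 10λ + 25 = 0.
Single eigenvalue λ = 5 with algebraic multiplicity 2.
Eigenvector v = (-2,1); generalized eigenvector w with (A-λI)w=v is (1,0).
General solution: e^(5t)[c_1·v + c_2·(t·v + w)].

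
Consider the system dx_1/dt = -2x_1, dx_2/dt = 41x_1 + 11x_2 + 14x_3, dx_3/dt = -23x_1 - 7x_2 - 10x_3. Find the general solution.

x_1(t) = K_1e^(-2t), x_2(t) = -K_1e^(-2t) + 2K_2e^(4t) - K_3e^(-3t), x_3(t) = -2K_1e^(-2t) - K_2e^(4t) + K_3e^(-3t)

Coefficient matrix A = [[-2, 0, 0], [41, 11, 14], [-23, -7, -10]].
det(A - λI) = 0 gives eigenvalues λ = -2, 4, -3.
For λ=-2: eigenvector (1,-1,-2).
For λ=4: eigenvector (0,2,-1).
For λ=-3: eigenvector (0,-1,1).
General solution: K_1e^(-2t)(1,-1,-2) + K_2e^(4t)(0,2,-1) + K_3e^(-3t)(0,-1,1).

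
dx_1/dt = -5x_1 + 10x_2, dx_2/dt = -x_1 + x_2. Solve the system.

x_1(t) = -C_1e^(-2t)sin(t) - 3C_1e^(-2t)cos(t) - 3C_2e^(-2t)sin(t) + C_2e^(-2t)cos(t), x_2(t) = -C_1e^(-2t)cos(t) - C_2e^(-2t)sin(t)

Coefficient matrix A = [[-5, 10], [-1, 1]].
Characteristic polynomial det(A - λI) = λ^2 + 4λ + 5 = 0.
Eigenvalues λ = -2 ± i (complex conjugate pair).
For λ=-2+i: an eigenvector is (-3,-1) - i(-1,0) = (-3 + i, -1).
A real fundamental pair from Re and Im of e^((-2+i)t)v: X_1 = e^(-2t)(cos(t)·(-3,-1) + sin(t)·(-1,0)), X_2 = e^(-2t)(sin(t)·(-3,-1) - cos(t)·(-1,0)).
General solution: C_1X_1 + C_2X_2.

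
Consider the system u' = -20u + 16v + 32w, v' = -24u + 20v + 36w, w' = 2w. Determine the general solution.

Coefficient matrix A = [[-20, 16, 32], [-24, 20, 36], [0, 0, 2]].
det(A - λI) = 0 gives eigenvalues λ = 2, 4, -4.
For λ=2: eigenvector (0,-2,1).
For λ=4: eigenvector (2,3,0).
For λ=-4: eigenvector (1,1,0).
General solution: K_1e^(2t)(0,-2,1) + K_2e^(4t)(2,3,0) + K_3e^(-4t)(1,1,0).

u(t) = 2K_2e^(4t) + K_3e^(-4t), v(t) = -2K_1e^(2t) + 3K_2e^(4t) + K_3e^(-4t), w(t) = K_1e^(2t)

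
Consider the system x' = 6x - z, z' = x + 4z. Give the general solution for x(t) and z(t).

Coefficient matrix A = [[6, -1], [1, 4]].
Characteristic polynomial det(A - λI) = λ^2 - 10λ + 25 = 0.
Single eigenvalue λ = 5 with algebraic multiplicity 2.
Eigenvector v = (-1,-1); generalized eigenvector w with (A-λI)w=v is (-2,-1).
General solution: e^(5t)[c_1·v + c_2·(t·v + w)].

x(t) = -c_1e^(5t) - c_2te^(5t) - 2c_2e^(5t), z(t) = -c_1e^(5t) - c_2te^(5t) - c_2e^(5t)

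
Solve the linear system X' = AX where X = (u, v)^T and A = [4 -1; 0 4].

u(t) = -C_1e^(4t) - C_2te^(4t) - 2C_2e^(4t), v(t) = C_2e^(4t)

Coefficient matrix A = [[4, -1], [0, 4]].
Characteristic polynomial det(A - λI) = λ^2 - 8λ + 16 = 0.
Single eigenvalue λ = 4 with algebraic multiplicity 2.
Eigenvector v = (-1,0); generalized eigenvector w with (A-λI)w=v is (-2,1).
General solution: e^(4t)[C_1·v + C_2·(t·v + w)].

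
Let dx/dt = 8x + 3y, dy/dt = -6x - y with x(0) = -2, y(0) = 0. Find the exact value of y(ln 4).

4032

A = [[8,3],[-6,-1]]; eigenvalues λ = 2, 5.
Eigenvectors: (1,-2) for λ=2, (-1,1) for λ=5.
From the initial condition, c_1 = 2, c_2 = 4.
y(ln 4) = (2)(4^2)(-2) + (4)(4^5)(1) = 4032.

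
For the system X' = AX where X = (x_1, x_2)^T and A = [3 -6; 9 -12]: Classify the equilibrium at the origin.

stable node

A = [[3,-6],[9,-12]]; det(A-λI) = λ^2 + 9λ + 18.
λ = -6, -3: both negative.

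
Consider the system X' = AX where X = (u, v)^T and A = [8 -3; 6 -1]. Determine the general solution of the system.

u(t) = -K_1e^(5t) - K_2e^(2t), v(t) = -K_1e^(5t) - 2K_2e^(2t)

Coefficient matrix A = [[8, -3], [6, -1]].
Characteristic polynomial det(A - λI) = λ^2 - 7λ + 10 = 0.
Eigenvalues λ = 5, 2.
For λ=5: (A-λI) row 1 is [3, -3], so an eigenvector is (-1, -1).
For λ=2: (A-λI) row 1 is [6, -3], so an eigenvector is (-1, -2).
General solution: K_1e^(5t)(-1,-1) + K_2e^(2t)(-1,-2).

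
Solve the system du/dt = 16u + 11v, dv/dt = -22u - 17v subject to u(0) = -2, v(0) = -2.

Coefficient matrix A = [[16, 11], [-22, -17]].
Characteristic polynomial det(A - λI) = λ^2 + λ - 30 = 0.
Eigenvalues λ = 5, -6.
For λ=5: (A-λI) row 1 is [11, 11], so an eigenvector is (1, -1).
For λ=-6: (A-λI) row 1 is [22, 11], so an eigenvector is (1, -2).
General solution: K_1e^(5t)(1,-1) + K_2e^(-6t)(1,-2).
Applying u(0)=-2, v(0)=-2 gives K_1=-6, K_2=4.

u(t) = -6e^(5t) + 4e^(-6t), v(t) = 6e^(5t) - 8e^(-6t)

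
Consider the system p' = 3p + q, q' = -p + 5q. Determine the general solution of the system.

p(t) = -c_1e^(4t) - c_2te^(4t) + 2c_2e^(4t), q(t) = -c_1e^(4t) - c_2te^(4t) + c_2e^(4t)

Coefficient matrix A = [[3, 1], [-1, 5]].
Characteristic polynomial det(A - λI) = λ^2 - 8λ + 16 = 0.
Single eigenvalue λ = 4 with algebraic multiplicity 2.
Eigenvector v = (-1,-1); generalized eigenvector w with (A-λI)w=v is (2,1).
General solution: e^(4t)[c_1·v + c_2·(t·v + w)].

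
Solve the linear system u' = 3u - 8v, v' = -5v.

u(t) = c_1e^(-5t) - c_2e^(3t), v(t) = c_1e^(-5t)

Coefficient matrix A = [[3, -8], [0, -5]].
Characteristic polynomial det(A - λI) = λ^2 + 2λ - 15 = 0.
Eigenvalues λ = -5, 3.
For λ=-5: (A-λI) row 1 is [8, -8], so an eigenvector is (1, 1).
For λ=3: (A-λI) row 1 is [0, -8], so an eigenvector is (-1, 0).
General solution: c_1e^(-5t)(1,1) + c_2e^(3t)(-1,0).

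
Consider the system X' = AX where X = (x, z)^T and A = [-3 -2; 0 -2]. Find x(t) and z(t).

x(t) = -C_1e^(-3t) - 2C_2e^(-2t), z(t) = C_2e^(-2t)

Coefficient matrix A = [[-3, -2], [0, -2]].
Characteristic polynomial det(A - λI) = λ^2 + 5λ + 6 = 0.
Eigenvalues λ = -3, -2.
For λ=-3: (A-λI) row 1 is [0, -2], so an eigenvector is (-1, 0).
For λ=-2: (A-λI) row 1 is [-1, -2], so an eigenvector is (-2, 1).
General solution: C_1e^(-3t)(-1,0) + C_2e^(-2t)(-2,1).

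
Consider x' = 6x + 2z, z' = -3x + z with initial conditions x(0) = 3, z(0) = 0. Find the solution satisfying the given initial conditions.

Coefficient matrix A = [[6, 2], [-3, 1]].
Characteristic polynomial det(A - λI) = λ^2 - 7λ + 12 = 0.
Eigenvalues λ = 4, 3.
For λ=4: (A-λI) row 1 is [2, 2], so an eigenvector is (1, -1).
For λ=3: (A-λI) row 1 is [3, 2], so an eigenvector is (-2, 3).
General solution: c_1e^(4t)(1,-1) + c_2e^(3t)(-2,3).
Applying x(0)=3, z(0)=0 gives c_1=9, c_2=3.

x(t) = 9e^(4t) - 6e^(3t), z(t) = -9e^(4t) + 9e^(3t)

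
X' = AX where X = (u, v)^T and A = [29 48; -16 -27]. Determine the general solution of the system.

Coefficient matrix A = [[29, 48], [-16, -27]].
Characteristic polynomial det(A - λI) = λ^2 - 2λ - 15 = 0.
Eigenvalues λ = -3, 5.
For λ=-3: (A-λI) row 1 is [32, 48], so an eigenvector is (-3, 2).
For λ=5: (A-λI) row 1 is [24, 48], so an eigenvector is (2, -1).
General solution: K_1e^(-3t)(-3,2) + K_2e^(5t)(2,-1).

u(t) = -3K_1e^(-3t) + 2K_2e^(5t), v(t) = 2K_1e^(-3t) - K_2e^(5t)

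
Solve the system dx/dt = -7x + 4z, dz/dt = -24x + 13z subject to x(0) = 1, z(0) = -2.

x(t) = -4e^(5t) + 5e^(t), z(t) = -12e^(5t) + 10e^(t)

Coefficient matrix A = [[-7, 4], [-24, 13]].
Characteristic polynomial det(A - λI) = λ^2 - 6λ + 5 = 0.
Eigenvalues λ = 5, 1.
For λ=5: (A-λI) row 1 is [-12, 4], so an eigenvector is (1, 3).
For λ=1: (A-λI) row 1 is [-8, 4], so an eigenvector is (1, 2).
General solution: K_1e^(5t)(1,3) + K_2e^(t)(1,2).
Applying x(0)=1, z(0)=-2 gives K_1=-4, K_2=5.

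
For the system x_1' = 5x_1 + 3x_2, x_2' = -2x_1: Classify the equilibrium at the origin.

A = [[5,3],[-2,0]]; det(A-λI) = λ^2 - 5λ + 6.
λ = 3, 2: both positive.

unstable node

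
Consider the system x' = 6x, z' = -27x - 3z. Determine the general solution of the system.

Coefficient matrix A = [[6, 0], [-27, -3]].
Characteristic polynomial det(A - λI) = λ^2 - 3λ - 18 = 0.
Eigenvalues λ = -3, 6.
For λ=-3: (A-λI) row 1 is [9, 0], so an eigenvector is (0, 1).
For λ=6: (A-λI) row 2 is [-27, -9], so an eigenvector is (-1, 3).
General solution: K_1e^(-3t)(0,1) + K_2e^(6t)(-1,3).

x(t) = -K_2e^(6t), z(t) = K_1e^(-3t) + 3K_2e^(6t)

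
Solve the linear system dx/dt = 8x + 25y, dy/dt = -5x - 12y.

x(t) = -c_1e^(-2t)sin(5t) + 2c_1e^(-2t)cos(5t) + 2c_2e^(-2t)sin(5t) + c_2e^(-2t)cos(5t), y(t) = -c_1e^(-2t)cos(5t) - c_2e^(-2t)sin(5t)

Coefficient matrix A = [[8, 25], [-5, -12]].
Characteristic polynomial det(A - λI) = λ^2 + 4λ + 29 = 0.
Eigenvalues λ = -2 ± 5i (complex conjugate pair).
For λ=-2+5i: an eigenvector is (2,-1) - i(-1,0) = (2 + i, -1).
A real fundamental pair from Re and Im of e^((-2+5i)t)v: X_1 = e^(-2t)(cos(5t)·(2,-1) + sin(5t)·(-1,0)), X_2 = e^(-2t)(sin(5t)·(2,-1) - cos(5t)·(-1,0)).
General solution: c_1X_1 + c_2X_2.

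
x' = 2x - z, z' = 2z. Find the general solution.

x(t) = c_1e^(2t) + c_2te^(2t) - c_2e^(2t), z(t) = -c_2e^(2t)

Coefficient matrix A = [[2, -1], [0, 2]].
Characteristic polynomial det(A - λI) = λ^2 - 4λ + 4 = 0.
Single eigenvalue λ = 2 with algebraic multiplicity 2.
Eigenvector v = (1,0); generalized eigenvector w with (A-λI)w=v is (-1,-1).
General solution: e^(2t)[c_1·v + c_2·(t·v + w)].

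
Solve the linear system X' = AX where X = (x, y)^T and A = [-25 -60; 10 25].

Coefficient matrix A = [[-25, -60], [10, 25]].
Characteristic polynomial det(A - λI) = λ^2 - 25 = 0.
Eigenvalues λ = -5, 5.
For λ=-5: (A-λI) row 1 is [-20, -60], so an eigenvector is (3, -1).
For λ=5: (A-λI) row 1 is [-30, -60], so an eigenvector is (2, -1).
General solution: K_1e^(-5t)(3,-1) + K_2e^(5t)(2,-1).

x(t) = 3K_1e^(-5t) + 2K_2e^(5t), y(t) = -K_1e^(-5t) - K_2e^(5t)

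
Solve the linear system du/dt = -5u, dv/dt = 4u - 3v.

Coefficient matrix A = [[-5, 0], [4, -3]].
Characteristic polynomial det(A - λI) = λ^2 + 8λ + 15 = 0.
Eigenvalues λ = -3, -5.
For λ=-3: (A-λI) row 1 is [-2, 0], so an eigenvector is (0, 1).
For λ=-5: (A-λI) row 2 is [4, 2], so an eigenvector is (1, -2).
General solution: c_1e^(-3t)(0,1) + c_2e^(-5t)(1,-2).

u(t) = c_2e^(-5t), v(t) = c_1e^(-3t) - 2c_2e^(-5t)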